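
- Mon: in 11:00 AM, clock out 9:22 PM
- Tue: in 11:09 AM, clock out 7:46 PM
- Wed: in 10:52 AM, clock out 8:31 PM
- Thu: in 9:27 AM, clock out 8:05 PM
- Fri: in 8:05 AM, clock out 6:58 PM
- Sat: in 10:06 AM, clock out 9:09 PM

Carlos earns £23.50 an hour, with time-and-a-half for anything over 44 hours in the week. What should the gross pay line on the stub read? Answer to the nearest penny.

£1640.30

Mon: 11:00 AM–9:22 PM = 10 h 22 min
Tue: 11:09 AM–7:46 PM = 8 h 37 min
Wed: 10:52 AM–8:31 PM = 9 h 39 min
Thu: 9:27 AM–8:05 PM = 10 h 38 min
Fri: 8:05 AM–6:58 PM = 10 h 53 min
Sat: 10:06 AM–9:09 PM = 11 h 3 min
Total worked: 61 h 12 min = 3672 min.
Regular 44 h 0 min = 2640 min at £23.50/h; overtime 17 h 12 min = 1032 min at £35.25/h.
Pay = (2640 × £23.50 + 1032 × £35.25) ÷ 60 = £1640.30.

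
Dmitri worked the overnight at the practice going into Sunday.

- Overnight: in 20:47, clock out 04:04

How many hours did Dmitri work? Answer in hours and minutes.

7 h 17 min

Overnight: 20:47 → midnight = 3 h 13 min; midnight → 04:04 = 4 h 4 min; span 7 h 17 min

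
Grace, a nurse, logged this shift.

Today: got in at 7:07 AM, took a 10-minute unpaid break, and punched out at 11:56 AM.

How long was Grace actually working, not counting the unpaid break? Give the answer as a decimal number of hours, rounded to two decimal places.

4.65 hours

Today: 7:07 AM–11:56 AM = 4 h 49 min; less 10 min break → 4 h 39 min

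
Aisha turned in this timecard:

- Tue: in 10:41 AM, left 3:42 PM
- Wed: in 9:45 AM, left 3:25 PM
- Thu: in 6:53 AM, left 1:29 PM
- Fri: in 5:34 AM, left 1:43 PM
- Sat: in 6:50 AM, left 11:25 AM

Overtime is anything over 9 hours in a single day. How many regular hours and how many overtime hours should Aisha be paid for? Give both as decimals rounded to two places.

Regular 30.02 hours, overtime 0.00 hours

Tue: 10:41 AM–3:42 PM = 5 h 1 min
Wed: 9:45 AM–3:25 PM = 5 h 40 min
Thu: 6:53 AM–1:29 PM = 6 h 36 min
Fri: 5:34 AM–1:43 PM = 8 h 9 min
Sat: 6:50 AM–11:25 AM = 4 h 35 min
Tue reg 5 h 1 min / OT 0 h 0 min; Wed reg 5 h 40 min / OT 0 h 0 min; Thu reg 6 h 36 min / OT 0 h 0 min; Fri reg 8 h 9 min / OT 0 h 0 min; Sat reg 4 h 35 min / OT 0 h 0 min.
Totals: regular 30 h 1 min, overtime 0 h 0 min.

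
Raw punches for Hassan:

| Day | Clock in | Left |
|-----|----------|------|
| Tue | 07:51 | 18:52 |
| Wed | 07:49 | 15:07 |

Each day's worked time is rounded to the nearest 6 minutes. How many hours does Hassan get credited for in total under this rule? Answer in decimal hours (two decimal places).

Tue: 07:51–18:52 = 11 h 1 min → rounds to 11 h 0 min
Wed: 07:49–15:07 = 7 h 18 min → rounds to 7 h 18 min
Total credited: 18 h 18 min.

18.30 hours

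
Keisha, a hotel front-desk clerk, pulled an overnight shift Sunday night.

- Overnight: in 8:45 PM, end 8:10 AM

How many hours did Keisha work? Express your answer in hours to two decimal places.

11.42 hours

Overnight: 8:45 PM → midnight = 3 h 15 min; midnight → 8:10 AM = 8 h 10 min; span 11 h 25 min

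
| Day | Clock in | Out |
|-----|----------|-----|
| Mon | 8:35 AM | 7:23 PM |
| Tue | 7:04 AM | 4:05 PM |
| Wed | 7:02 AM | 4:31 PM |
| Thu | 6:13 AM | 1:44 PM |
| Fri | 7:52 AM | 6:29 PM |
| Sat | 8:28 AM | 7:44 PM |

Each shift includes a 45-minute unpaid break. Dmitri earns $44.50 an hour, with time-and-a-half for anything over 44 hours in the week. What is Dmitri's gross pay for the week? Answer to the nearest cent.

Mon: 8:35 AM–7:23 PM = 10 h 48 min; less 45 min break → 10 h 3 min
Tue: 7:04 AM–4:05 PM = 9 h 1 min; less 45 min break → 8 h 16 min
Wed: 7:02 AM–4:31 PM = 9 h 29 min; less 45 min break → 8 h 44 min
Thu: 6:13 AM–1:44 PM = 7 h 31 min; less 45 min break → 6 h 46 min
Fri: 7:52 AM–6:29 PM = 10 h 37 min; less 45 min break → 9 h 52 min
Sat: 8:28 AM–7:44 PM = 11 h 16 min; less 45 min break → 10 h 31 min
Total worked: 54 h 12 min = 3252 min.
Regular 44 h 0 min = 2640 min at $44.50/h; overtime 10 h 12 min = 612 min at $66.75/h.
Pay = (2640 × $44.50 + 612 × $66.75) ÷ 60 = $2638.85.

$2638.85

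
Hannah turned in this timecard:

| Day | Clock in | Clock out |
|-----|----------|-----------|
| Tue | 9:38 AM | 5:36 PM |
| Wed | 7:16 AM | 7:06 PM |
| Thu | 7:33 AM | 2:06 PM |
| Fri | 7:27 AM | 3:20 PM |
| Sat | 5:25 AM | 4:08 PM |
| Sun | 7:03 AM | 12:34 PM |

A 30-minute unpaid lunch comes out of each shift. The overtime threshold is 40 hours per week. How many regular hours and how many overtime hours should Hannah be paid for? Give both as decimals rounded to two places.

Regular 40.00 hours, overtime 7.47 hours

Tue: 9:38 AM–5:36 PM = 7 h 58 min; less 30 min break → 7 h 28 min
Wed: 7:16 AM–7:06 PM = 11 h 50 min; less 30 min break → 11 h 20 min
Thu: 7:33 AM–2:06 PM = 6 h 33 min; less 30 min break → 6 h 3 min
Fri: 7:27 AM–3:20 PM = 7 h 53 min; less 30 min break → 7 h 23 min
Sat: 5:25 AM–4:08 PM = 10 h 43 min; less 30 min break → 10 h 13 min
Sun: 7:03 AM–12:34 PM = 5 h 31 min; less 30 min break → 5 h 1 min
Total worked: 47 h 28 min = 47.47 h.
Threshold 40 h → overtime 7 h 28 min, regular 40 h 0 min.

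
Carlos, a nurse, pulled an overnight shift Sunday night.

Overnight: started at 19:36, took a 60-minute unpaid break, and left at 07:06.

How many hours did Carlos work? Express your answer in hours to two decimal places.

10.50 hours

Overnight: 19:36 → midnight = 4 h 24 min; midnight → 07:06 = 7 h 6 min; span 11 h 30 min; less 60 min break → 10 h 30 min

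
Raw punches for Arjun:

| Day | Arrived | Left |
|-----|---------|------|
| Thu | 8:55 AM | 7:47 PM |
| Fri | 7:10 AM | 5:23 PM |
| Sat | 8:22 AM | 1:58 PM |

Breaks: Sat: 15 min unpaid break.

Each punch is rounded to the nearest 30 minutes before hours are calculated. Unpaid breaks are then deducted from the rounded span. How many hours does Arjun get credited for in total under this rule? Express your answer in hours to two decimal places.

Thu: in 8:55 AM→9:00 AM, out 7:47 PM→8:00 PM; 11 h 0 min
Fri: in 7:10 AM→7:00 AM, out 5:23 PM→5:30 PM; 10 h 30 min
Sat: in 8:22 AM→8:30 AM, out 1:58 PM→2:00 PM; 5 h 30 min − 15 min = 5 h 15 min
Total credited: 26 h 45 min.

26.75 hours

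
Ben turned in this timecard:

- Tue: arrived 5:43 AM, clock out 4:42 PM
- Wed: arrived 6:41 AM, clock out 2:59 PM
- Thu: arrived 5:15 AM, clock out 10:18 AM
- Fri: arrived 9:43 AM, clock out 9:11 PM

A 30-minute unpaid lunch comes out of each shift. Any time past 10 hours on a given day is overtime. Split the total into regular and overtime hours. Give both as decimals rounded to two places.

Tue: 5:43 AM–4:42 PM = 10 h 59 min; less 30 min break → 10 h 29 min
Wed: 6:41 AM–2:59 PM = 8 h 18 min; less 30 min break → 7 h 48 min
Thu: 5:15 AM–10:18 AM = 5 h 3 min; less 30 min break → 4 h 33 min
Fri: 9:43 AM–9:11 PM = 11 h 28 min; less 30 min break → 10 h 58 min
Tue reg 10 h 0 min / OT 0 h 29 min; Wed reg 7 h 48 min / OT 0 h 0 min; Thu reg 4 h 33 min / OT 0 h 0 min; Fri reg 10 h 0 min / OT 0 h 58 min.
Totals: regular 32 h 21 min, overtime 1 h 27 min.

Regular 32.35 hours, overtime 1.45 hours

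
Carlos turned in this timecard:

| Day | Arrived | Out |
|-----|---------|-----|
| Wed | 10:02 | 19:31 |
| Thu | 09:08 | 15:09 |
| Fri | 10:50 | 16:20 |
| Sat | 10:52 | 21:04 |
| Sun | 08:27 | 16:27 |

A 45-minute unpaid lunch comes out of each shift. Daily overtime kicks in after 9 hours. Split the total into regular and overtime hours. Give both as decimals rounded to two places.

Wed: 10:02–19:31 = 9 h 29 min; less 45 min break → 8 h 44 min
Thu: 09:08–15:09 = 6 h 1 min; less 45 min break → 5 h 16 min
Fri: 10:50–16:20 = 5 h 30 min; less 45 min break → 4 h 45 min
Sat: 10:52–21:04 = 10 h 12 min; less 45 min break → 9 h 27 min
Sun: 08:27–16:27 = 8 h 0 min; less 45 min break → 7 h 15 min
Wed reg 8 h 44 min / OT 0 h 0 min; Thu reg 5 h 16 min / OT 0 h 0 min; Fri reg 4 h 45 min / OT 0 h 0 min; Sat reg 9 h 0 min / OT 0 h 27 min; Sun reg 7 h 15 min / OT 0 h 0 min.
Totals: regular 35 h 0 min, overtime 0 h 27 min.

Regular 35.00 hours, overtime 0.45 hours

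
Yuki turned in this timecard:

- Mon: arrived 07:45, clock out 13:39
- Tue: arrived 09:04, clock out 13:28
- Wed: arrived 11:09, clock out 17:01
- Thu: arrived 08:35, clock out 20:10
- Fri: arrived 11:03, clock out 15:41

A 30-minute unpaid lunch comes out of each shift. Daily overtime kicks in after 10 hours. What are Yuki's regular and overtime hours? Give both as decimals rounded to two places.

Regular 28.80 hours, overtime 1.08 hours

Mon: 07:45–13:39 = 5 h 54 min; less 30 min break → 5 h 24 min
Tue: 09:04–13:28 = 4 h 24 min; less 30 min break → 3 h 54 min
Wed: 11:09–17:01 = 5 h 52 min; less 30 min break → 5 h 22 min
Thu: 08:35–20:10 = 11 h 35 min; less 30 min break → 11 h 5 min
Fri: 11:03–15:41 = 4 h 38 min; less 30 min break → 4 h 8 min
Mon reg 5 h 24 min / OT 0 h 0 min; Tue reg 3 h 54 min / OT 0 h 0 min; Wed reg 5 h 22 min / OT 0 h 0 min; Thu reg 10 h 0 min / OT 1 h 5 min; Fri reg 4 h 8 min / OT 0 h 0 min.
Totals: regular 28 h 48 min, overtime 1 h 5 min.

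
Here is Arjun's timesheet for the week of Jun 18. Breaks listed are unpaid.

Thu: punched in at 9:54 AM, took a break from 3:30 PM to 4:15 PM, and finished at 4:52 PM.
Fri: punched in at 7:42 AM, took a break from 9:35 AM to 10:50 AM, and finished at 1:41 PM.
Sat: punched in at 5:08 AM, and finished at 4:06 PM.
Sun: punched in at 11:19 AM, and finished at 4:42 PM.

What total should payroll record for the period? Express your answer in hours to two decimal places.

Thu: 9:54 AM–4:52 PM = 6 h 58 min; less 45 min break → 6 h 13 min
Fri: 7:42 AM–1:41 PM = 5 h 59 min; less 75 min break → 4 h 44 min
Sat: 5:08 AM–4:06 PM = 10 h 58 min
Sun: 11:19 AM–4:42 PM = 5 h 23 min
Total: 6 h 13 min + 4 h 44 min + 10 h 58 min + 5 h 23 min = 27 h 18 min.

27.30 hours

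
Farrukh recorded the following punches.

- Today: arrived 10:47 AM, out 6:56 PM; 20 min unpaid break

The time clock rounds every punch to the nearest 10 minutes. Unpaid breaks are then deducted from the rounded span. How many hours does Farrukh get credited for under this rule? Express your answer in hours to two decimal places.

7.83 hours

Today: in 10:47 AM→10:50 AM, out 6:56 PM→7:00 PM; 8 h 10 min − 20 min = 7 h 50 min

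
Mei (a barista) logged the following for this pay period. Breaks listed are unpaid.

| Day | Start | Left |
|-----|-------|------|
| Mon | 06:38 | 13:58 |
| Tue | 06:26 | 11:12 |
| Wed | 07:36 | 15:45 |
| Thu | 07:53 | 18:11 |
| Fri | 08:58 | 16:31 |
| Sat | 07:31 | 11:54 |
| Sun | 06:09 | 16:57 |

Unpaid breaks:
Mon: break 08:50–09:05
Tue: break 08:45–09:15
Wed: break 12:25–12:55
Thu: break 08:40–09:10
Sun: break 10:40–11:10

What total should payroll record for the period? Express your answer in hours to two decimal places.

Mon: 06:38–13:58 = 7 h 20 min; less 15 min break → 7 h 5 min
Tue: 06:26–11:12 = 4 h 46 min; less 30 min break → 4 h 16 min
Wed: 07:36–15:45 = 8 h 9 min; less 30 min break → 7 h 39 min
Thu: 07:53–18:11 = 10 h 18 min; less 30 min break → 9 h 48 min
Fri: 08:58–16:31 = 7 h 33 min
Sat: 07:31–11:54 = 4 h 23 min
Sun: 06:09–16:57 = 10 h 48 min; less 30 min break → 10 h 18 min
Total: 7 h 5 min + 4 h 16 min + 7 h 39 min + 9 h 48 min + 7 h 33 min + 4 h 23 min + 10 h 18 min = 51 h 2 min.

51.03 hours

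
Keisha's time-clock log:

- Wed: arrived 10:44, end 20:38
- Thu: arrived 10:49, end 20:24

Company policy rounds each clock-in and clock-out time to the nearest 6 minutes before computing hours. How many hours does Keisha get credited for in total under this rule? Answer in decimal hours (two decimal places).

19.50 hours

Wed: in 10:44→10:42, out 20:38→20:36; 9 h 54 min
Thu: in 10:49→10:48, out 20:24→20:24; 9 h 36 min
Total credited: 19 h 30 min.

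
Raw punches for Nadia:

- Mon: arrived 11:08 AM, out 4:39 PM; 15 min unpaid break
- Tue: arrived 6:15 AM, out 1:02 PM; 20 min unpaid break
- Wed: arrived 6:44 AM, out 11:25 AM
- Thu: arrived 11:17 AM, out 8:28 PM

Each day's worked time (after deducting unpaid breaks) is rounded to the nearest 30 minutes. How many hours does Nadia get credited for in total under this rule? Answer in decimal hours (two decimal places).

25.50 hours

Mon: 11:08 AM–4:39 PM = 5 h 31 min − 15 min = 5 h 16 min → rounds to 5 h 30 min
Tue: 6:15 AM–1:02 PM = 6 h 47 min − 20 min = 6 h 27 min → rounds to 6 h 30 min
Wed: 6:44 AM–11:25 AM = 4 h 41 min → rounds to 4 h 30 min
Thu: 11:17 AM–8:28 PM = 9 h 11 min → rounds to 9 h 0 min
Total credited: 25 h 30 min.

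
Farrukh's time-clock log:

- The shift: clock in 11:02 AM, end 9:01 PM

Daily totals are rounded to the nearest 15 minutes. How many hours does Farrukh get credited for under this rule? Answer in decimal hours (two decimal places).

10.00 hours

The shift: 11:02 AM–9:01 PM = 9 h 59 min → rounds to 10 h 0 min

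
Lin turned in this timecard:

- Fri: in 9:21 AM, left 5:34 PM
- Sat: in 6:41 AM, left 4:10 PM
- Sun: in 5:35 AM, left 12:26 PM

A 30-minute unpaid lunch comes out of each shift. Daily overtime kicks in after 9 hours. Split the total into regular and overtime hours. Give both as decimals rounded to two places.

Regular 23.05 hours, overtime 0.00 hours

Fri: 9:21 AM–5:34 PM = 8 h 13 min; less 30 min break → 7 h 43 min
Sat: 6:41 AM–4:10 PM = 9 h 29 min; less 30 min break → 8 h 59 min
Sun: 5:35 AM–12:26 PM = 6 h 51 min; less 30 min break → 6 h 21 min
Fri reg 7 h 43 min / OT 0 h 0 min; Sat reg 8 h 59 min / OT 0 h 0 min; Sun reg 6 h 21 min / OT 0 h 0 min.
Totals: regular 23 h 3 min, overtime 0 h 0 min.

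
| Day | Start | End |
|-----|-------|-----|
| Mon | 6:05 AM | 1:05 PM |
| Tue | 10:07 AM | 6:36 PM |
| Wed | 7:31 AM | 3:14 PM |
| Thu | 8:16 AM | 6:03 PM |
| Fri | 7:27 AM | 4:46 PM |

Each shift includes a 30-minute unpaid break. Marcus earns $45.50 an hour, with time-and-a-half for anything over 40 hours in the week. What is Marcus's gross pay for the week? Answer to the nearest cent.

Mon: 6:05 AM–1:05 PM = 7 h 0 min; less 30 min break → 6 h 30 min
Tue: 10:07 AM–6:36 PM = 8 h 29 min; less 30 min break → 7 h 59 min
Wed: 7:31 AM–3:14 PM = 7 h 43 min; less 30 min break → 7 h 13 min
Thu: 8:16 AM–6:03 PM = 9 h 47 min; less 30 min break → 9 h 17 min
Fri: 7:27 AM–4:46 PM = 9 h 19 min; less 30 min break → 8 h 49 min
Total worked: 39 h 48 min = 2388 min.
Regular 39 h 48 min = 2388 min at $45.50/h; overtime 0 h 0 min = 0 min at $68.25/h.
Pay = (2388 × $45.50 + 0 × $68.25) ÷ 60 = $1810.90.

$1810.90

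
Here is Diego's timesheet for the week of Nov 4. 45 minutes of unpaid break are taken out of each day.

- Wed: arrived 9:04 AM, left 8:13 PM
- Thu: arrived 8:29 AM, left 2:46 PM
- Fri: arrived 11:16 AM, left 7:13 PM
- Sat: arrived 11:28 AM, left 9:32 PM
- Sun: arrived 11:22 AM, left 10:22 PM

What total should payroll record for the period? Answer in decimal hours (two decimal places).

42.70 hours

Wed: 9:04 AM–8:13 PM = 11 h 9 min; less 45 min break → 10 h 24 min
Thu: 8:29 AM–2:46 PM = 6 h 17 min; less 45 min break → 5 h 32 min
Fri: 11:16 AM–7:13 PM = 7 h 57 min; less 45 min break → 7 h 12 min
Sat: 11:28 AM–9:32 PM = 10 h 4 min; less 45 min break → 9 h 19 min
Sun: 11:22 AM–10:22 PM = 11 h 0 min; less 45 min break → 10 h 15 min
Total: 10 h 24 min + 5 h 32 min + 7 h 12 min + 9 h 19 min + 10 h 15 min = 42 h 42 min.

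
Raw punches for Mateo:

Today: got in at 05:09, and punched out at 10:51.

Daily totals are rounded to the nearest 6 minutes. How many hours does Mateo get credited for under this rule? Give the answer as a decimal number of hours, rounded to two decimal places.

Today: 05:09–10:51 = 5 h 42 min → rounds to 5 h 42 min

5.70 hours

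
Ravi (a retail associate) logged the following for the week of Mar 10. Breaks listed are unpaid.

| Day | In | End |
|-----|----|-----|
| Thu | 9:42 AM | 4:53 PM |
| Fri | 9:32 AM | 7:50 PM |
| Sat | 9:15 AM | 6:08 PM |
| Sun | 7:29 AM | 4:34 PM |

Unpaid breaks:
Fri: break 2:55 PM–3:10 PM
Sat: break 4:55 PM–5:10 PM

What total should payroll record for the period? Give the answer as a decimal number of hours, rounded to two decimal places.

34.95 hours

Thu: 9:42 AM–4:53 PM = 7 h 11 min
Fri: 9:32 AM–7:50 PM = 10 h 18 min; less 15 min break → 10 h 3 min
Sat: 9:15 AM–6:08 PM = 8 h 53 min; less 15 min break → 8 h 38 min
Sun: 7:29 AM–4:34 PM = 9 h 5 min
Total: 7 h 11 min + 10 h 3 min + 8 h 38 min + 9 h 5 min = 34 h 57 min.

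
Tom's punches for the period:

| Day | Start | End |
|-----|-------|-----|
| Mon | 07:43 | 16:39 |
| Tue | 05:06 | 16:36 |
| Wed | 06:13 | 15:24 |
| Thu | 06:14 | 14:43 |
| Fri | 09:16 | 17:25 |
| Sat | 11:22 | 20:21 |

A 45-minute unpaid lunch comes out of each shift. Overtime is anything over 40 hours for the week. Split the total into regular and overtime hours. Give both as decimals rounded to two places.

Regular 40.00 hours, overtime 10.73 hours

Mon: 07:43–16:39 = 8 h 56 min; less 45 min break → 8 h 11 min
Tue: 05:06–16:36 = 11 h 30 min; less 45 min break → 10 h 45 min
Wed: 06:13–15:24 = 9 h 11 min; less 45 min break → 8 h 26 min
Thu: 06:14–14:43 = 8 h 29 min; less 45 min break → 7 h 44 min
Fri: 09:16–17:25 = 8 h 9 min; less 45 min break → 7 h 24 min
Sat: 11:22–20:21 = 8 h 59 min; less 45 min break → 8 h 14 min
Total worked: 50 h 44 min = 50.73 h.
Threshold 40 h → overtime 10 h 44 min, regular 40 h 0 min.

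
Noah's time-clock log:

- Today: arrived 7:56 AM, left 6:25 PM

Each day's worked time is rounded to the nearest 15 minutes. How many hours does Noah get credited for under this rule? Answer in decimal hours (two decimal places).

Today: 7:56 AM–6:25 PM = 10 h 29 min → rounds to 10 h 30 min

10.50 hours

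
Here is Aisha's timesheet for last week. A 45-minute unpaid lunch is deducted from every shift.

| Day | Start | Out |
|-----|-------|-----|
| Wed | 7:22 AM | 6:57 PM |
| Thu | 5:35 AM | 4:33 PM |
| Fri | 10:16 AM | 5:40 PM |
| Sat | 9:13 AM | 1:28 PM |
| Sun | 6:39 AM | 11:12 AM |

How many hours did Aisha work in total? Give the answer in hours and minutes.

35 h 0 min

Wed: 7:22 AM–6:57 PM = 11 h 35 min; less 45 min break → 10 h 50 min
Thu: 5:35 AM–4:33 PM = 10 h 58 min; less 45 min break → 10 h 13 min
Fri: 10:16 AM–5:40 PM = 7 h 24 min; less 45 min break → 6 h 39 min
Sat: 9:13 AM–1:28 PM = 4 h 15 min; less 45 min break → 3 h 30 min
Sun: 6:39 AM–11:12 AM = 4 h 33 min; less 45 min break → 3 h 48 min
Total: 10 h 50 min + 10 h 13 min + 6 h 39 min + 3 h 30 min + 3 h 48 min = 35 h 0 min.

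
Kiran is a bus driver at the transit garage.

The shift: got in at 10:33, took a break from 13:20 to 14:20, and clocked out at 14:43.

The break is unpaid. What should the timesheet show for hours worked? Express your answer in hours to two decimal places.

3.17 hours

The shift: 10:33–14:43 = 4 h 10 min; less 60 min break → 3 h 10 min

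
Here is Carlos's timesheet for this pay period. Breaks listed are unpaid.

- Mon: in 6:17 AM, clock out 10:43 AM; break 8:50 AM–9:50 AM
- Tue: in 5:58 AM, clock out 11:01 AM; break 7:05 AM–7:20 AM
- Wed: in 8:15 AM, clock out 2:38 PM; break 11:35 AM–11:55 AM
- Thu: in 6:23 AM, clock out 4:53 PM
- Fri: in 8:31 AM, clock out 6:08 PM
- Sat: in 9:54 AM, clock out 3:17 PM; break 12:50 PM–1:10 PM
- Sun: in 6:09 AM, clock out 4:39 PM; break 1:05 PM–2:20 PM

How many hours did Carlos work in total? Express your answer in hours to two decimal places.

Mon: 6:17 AM–10:43 AM = 4 h 26 min; less 60 min break → 3 h 26 min
Tue: 5:58 AM–11:01 AM = 5 h 3 min; less 15 min break → 4 h 48 min
Wed: 8:15 AM–2:38 PM = 6 h 23 min; less 20 min break → 6 h 3 min
Thu: 6:23 AM–4:53 PM = 10 h 30 min
Fri: 8:31 AM–6:08 PM = 9 h 37 min
Sat: 9:54 AM–3:17 PM = 5 h 23 min; less 20 min break → 5 h 3 min
Sun: 6:09 AM–4:39 PM = 10 h 30 min; less 75 min break → 9 h 15 min
Total: 3 h 26 min + 4 h 48 min + 6 h 3 min + 10 h 30 min + 9 h 37 min + 5 h 3 min + 9 h 15 min = 48 h 42 min.

48.70 hours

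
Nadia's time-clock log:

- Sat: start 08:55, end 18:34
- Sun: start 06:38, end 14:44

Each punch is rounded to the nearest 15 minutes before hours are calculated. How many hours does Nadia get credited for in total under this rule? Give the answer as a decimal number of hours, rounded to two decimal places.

17.50 hours

Sat: in 08:55→09:00, out 18:34→18:30; 9 h 30 min
Sun: in 06:38→06:45, out 14:44→14:45; 8 h 0 min
Total credited: 17 h 30 min.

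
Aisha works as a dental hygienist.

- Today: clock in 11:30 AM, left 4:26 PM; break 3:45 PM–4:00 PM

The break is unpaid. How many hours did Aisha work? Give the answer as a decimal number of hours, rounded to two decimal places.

4.68 hours

Today: 11:30 AM–4:26 PM = 4 h 56 min; less 15 min break → 4 h 41 min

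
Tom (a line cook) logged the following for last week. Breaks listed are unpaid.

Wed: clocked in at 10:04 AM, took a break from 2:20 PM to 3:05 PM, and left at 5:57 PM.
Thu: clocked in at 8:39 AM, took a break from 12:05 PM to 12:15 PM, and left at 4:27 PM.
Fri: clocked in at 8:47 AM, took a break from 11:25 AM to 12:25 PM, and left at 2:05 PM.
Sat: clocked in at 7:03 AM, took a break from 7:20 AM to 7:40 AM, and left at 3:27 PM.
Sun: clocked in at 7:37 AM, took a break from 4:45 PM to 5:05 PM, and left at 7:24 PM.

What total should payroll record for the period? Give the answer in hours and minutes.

38 h 35 min

Wed: 10:04 AM–5:57 PM = 7 h 53 min; less 45 min break → 7 h 8 min
Thu: 8:39 AM–4:27 PM = 7 h 48 min; less 10 min break → 7 h 38 min
Fri: 8:47 AM–2:05 PM = 5 h 18 min; less 60 min break → 4 h 18 min
Sat: 7:03 AM–3:27 PM = 8 h 24 min; less 20 min break → 8 h 4 min
Sun: 7:37 AM–7:24 PM = 11 h 47 min; less 20 min break → 11 h 27 min
Total: 7 h 8 min + 7 h 38 min + 4 h 18 min + 8 h 4 min + 11 h 27 min = 38 h 35 min.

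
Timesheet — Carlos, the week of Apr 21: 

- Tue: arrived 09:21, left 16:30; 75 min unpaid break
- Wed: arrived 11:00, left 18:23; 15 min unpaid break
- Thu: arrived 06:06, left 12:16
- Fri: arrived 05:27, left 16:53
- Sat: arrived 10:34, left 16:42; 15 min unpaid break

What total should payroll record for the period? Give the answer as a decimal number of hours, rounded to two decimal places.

36.52 hours

Tue: 09:21–16:30 = 7 h 9 min; less 75 min break → 5 h 54 min
Wed: 11:00–18:23 = 7 h 23 min; less 15 min break → 7 h 8 min
Thu: 06:06–12:16 = 6 h 10 min
Fri: 05:27–16:53 = 11 h 26 min
Sat: 10:34–16:42 = 6 h 8 min; less 15 min break → 5 h 53 min
Total: 5 h 54 min + 7 h 8 min + 6 h 10 min + 11 h 26 min + 5 h 53 min = 36 h 31 min.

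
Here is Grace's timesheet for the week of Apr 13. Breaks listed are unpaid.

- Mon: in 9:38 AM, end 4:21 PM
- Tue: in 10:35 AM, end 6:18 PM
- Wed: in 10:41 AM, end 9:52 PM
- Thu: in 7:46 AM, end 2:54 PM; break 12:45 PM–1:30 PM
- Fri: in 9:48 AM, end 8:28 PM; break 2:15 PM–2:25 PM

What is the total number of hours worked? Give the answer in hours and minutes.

Mon: 9:38 AM–4:21 PM = 6 h 43 min
Tue: 10:35 AM–6:18 PM = 7 h 43 min
Wed: 10:41 AM–9:52 PM = 11 h 11 min
Thu: 7:46 AM–2:54 PM = 7 h 8 min; less 45 min break → 6 h 23 min
Fri: 9:48 AM–8:28 PM = 10 h 40 min; less 10 min break → 10 h 30 min
Total: 6 h 43 min + 7 h 43 min + 11 h 11 min + 6 h 23 min + 10 h 30 min = 42 h 30 min.

42 h 30 min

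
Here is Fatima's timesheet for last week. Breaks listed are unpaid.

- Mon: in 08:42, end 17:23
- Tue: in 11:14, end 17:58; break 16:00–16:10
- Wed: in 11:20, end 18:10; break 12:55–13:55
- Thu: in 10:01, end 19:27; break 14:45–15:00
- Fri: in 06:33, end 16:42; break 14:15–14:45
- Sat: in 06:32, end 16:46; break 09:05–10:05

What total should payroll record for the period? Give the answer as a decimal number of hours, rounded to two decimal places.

Mon: 08:42–17:23 = 8 h 41 min
Tue: 11:14–17:58 = 6 h 44 min; less 10 min break → 6 h 34 min
Wed: 11:20–18:10 = 6 h 50 min; less 60 min break → 5 h 50 min
Thu: 10:01–19:27 = 9 h 26 min; less 15 min break → 9 h 11 min
Fri: 06:33–16:42 = 10 h 9 min; less 30 min break → 9 h 39 min
Sat: 06:32–16:46 = 10 h 14 min; less 60 min break → 9 h 14 min
Total: 8 h 41 min + 6 h 34 min + 5 h 50 min + 9 h 11 min + 9 h 39 min + 9 h 14 min = 49 h 9 min.

49.15 hours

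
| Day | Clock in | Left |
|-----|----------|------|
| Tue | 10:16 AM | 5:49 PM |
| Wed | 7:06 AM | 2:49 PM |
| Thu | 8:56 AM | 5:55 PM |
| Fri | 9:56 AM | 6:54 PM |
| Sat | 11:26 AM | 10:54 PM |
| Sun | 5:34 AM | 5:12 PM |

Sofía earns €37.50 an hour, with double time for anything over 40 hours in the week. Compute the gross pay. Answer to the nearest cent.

€2723.75

Tue: 10:16 AM–5:49 PM = 7 h 33 min
Wed: 7:06 AM–2:49 PM = 7 h 43 min
Thu: 8:56 AM–5:55 PM = 8 h 59 min
Fri: 9:56 AM–6:54 PM = 8 h 58 min
Sat: 11:26 AM–10:54 PM = 11 h 28 min
Sun: 5:34 AM–5:12 PM = 11 h 38 min
Total worked: 56 h 19 min = 3379 min.
Regular 40 h 0 min = 2400 min at €37.50/h; overtime 16 h 19 min = 979 min at €75.00/h.
Pay = (2400 × €37.50 + 979 × €75.00) ÷ 60 = €2723.75.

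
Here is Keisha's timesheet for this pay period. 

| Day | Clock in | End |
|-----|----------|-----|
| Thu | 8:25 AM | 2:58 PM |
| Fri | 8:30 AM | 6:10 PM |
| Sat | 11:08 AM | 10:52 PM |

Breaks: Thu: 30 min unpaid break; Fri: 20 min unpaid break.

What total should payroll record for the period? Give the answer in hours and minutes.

27 h 7 min

Thu: 8:25 AM–2:58 PM = 6 h 33 min; less 30 min break → 6 h 3 min
Fri: 8:30 AM–6:10 PM = 9 h 40 min; less 20 min break → 9 h 20 min
Sat: 11:08 AM–10:52 PM = 11 h 44 min
Total: 6 h 3 min + 9 h 20 min + 11 h 44 min = 27 h 7 min.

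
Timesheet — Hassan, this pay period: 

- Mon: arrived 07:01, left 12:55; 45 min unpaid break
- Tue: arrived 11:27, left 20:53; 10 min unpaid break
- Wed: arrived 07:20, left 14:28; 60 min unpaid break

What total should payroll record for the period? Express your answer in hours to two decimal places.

20.55 hours

Mon: 07:01–12:55 = 5 h 54 min; less 45 min break → 5 h 9 min
Tue: 11:27–20:53 = 9 h 26 min; less 10 min break → 9 h 16 min
Wed: 07:20–14:28 = 7 h 8 min; less 60 min break → 6 h 8 min
Total: 5 h 9 min + 9 h 16 min + 6 h 8 min = 20 h 33 min.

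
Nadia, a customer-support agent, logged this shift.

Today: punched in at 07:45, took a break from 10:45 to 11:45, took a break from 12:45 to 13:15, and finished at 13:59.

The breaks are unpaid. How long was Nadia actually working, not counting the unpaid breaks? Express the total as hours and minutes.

4 h 44 min

Today: 07:45–13:59 = 6 h 14 min; less 90 min break → 4 h 44 min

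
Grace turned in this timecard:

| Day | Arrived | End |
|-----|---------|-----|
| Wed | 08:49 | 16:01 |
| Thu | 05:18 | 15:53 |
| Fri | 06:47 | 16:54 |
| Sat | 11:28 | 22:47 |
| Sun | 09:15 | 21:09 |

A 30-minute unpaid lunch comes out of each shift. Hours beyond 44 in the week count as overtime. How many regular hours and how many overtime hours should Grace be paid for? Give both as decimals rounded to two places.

Regular 44.00 hours, overtime 4.62 hours

Wed: 08:49–16:01 = 7 h 12 min; less 30 min break → 6 h 42 min
Thu: 05:18–15:53 = 10 h 35 min; less 30 min break → 10 h 5 min
Fri: 06:47–16:54 = 10 h 7 min; less 30 min break → 9 h 37 min
Sat: 11:28–22:47 = 11 h 19 min; less 30 min break → 10 h 49 min
Sun: 09:15–21:09 = 11 h 54 min; less 30 min break → 11 h 24 min
Total worked: 48 h 37 min = 48.62 h.
Threshold 44 h → overtime 4 h 37 min, regular 44 h 0 min.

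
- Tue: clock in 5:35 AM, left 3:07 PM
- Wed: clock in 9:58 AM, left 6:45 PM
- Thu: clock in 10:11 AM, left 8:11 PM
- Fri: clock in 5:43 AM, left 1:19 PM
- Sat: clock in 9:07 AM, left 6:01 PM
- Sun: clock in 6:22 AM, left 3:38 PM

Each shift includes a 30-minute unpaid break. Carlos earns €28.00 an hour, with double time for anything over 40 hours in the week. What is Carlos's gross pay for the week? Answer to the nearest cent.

€1740.67

Tue: 5:35 AM–3:07 PM = 9 h 32 min; less 30 min break → 9 h 2 min
Wed: 9:58 AM–6:45 PM = 8 h 47 min; less 30 min break → 8 h 17 min
Thu: 10:11 AM–8:11 PM = 10 h 0 min; less 30 min break → 9 h 30 min
Fri: 5:43 AM–1:19 PM = 7 h 36 min; less 30 min break → 7 h 6 min
Sat: 9:07 AM–6:01 PM = 8 h 54 min; less 30 min break → 8 h 24 min
Sun: 6:22 AM–3:38 PM = 9 h 16 min; less 30 min break → 8 h 46 min
Total worked: 51 h 5 min = 3065 min.
Regular 40 h 0 min = 2400 min at €28.00/h; overtime 11 h 5 min = 665 min at €56.00/h.
Pay = (2400 × €28.00 + 665 × €56.00) ÷ 60 = €1740.67.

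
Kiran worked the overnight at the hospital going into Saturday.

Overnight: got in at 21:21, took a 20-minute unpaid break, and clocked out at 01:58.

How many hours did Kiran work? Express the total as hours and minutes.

Overnight: 21:21 → midnight = 2 h 39 min; midnight → 01:58 = 1 h 58 min; span 4 h 37 min; less 20 min break → 4 h 17 min

4 h 17 min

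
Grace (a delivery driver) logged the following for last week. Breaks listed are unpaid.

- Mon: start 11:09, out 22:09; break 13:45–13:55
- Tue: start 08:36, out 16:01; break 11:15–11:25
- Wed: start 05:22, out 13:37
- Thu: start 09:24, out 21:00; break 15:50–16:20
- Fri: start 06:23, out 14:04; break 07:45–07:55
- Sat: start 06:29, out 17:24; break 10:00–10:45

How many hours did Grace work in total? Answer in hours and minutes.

Mon: 11:09–22:09 = 11 h 0 min; less 10 min break → 10 h 50 min
Tue: 08:36–16:01 = 7 h 25 min; less 10 min break → 7 h 15 min
Wed: 05:22–13:37 = 8 h 15 min
Thu: 09:24–21:00 = 11 h 36 min; less 30 min break → 11 h 6 min
Fri: 06:23–14:04 = 7 h 41 min; less 10 min break → 7 h 31 min
Sat: 06:29–17:24 = 10 h 55 min; less 45 min break → 10 h 10 min
Total: 10 h 50 min + 7 h 15 min + 8 h 15 min + 11 h 6 min + 7 h 31 min + 10 h 10 min = 55 h 7 min.

55 h 7 min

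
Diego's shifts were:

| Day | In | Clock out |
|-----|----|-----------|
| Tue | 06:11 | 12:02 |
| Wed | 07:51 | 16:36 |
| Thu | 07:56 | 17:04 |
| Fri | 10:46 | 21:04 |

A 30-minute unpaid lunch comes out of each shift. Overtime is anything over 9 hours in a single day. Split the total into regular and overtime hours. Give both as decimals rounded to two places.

Tue: 06:11–12:02 = 5 h 51 min; less 30 min break → 5 h 21 min
Wed: 07:51–16:36 = 8 h 45 min; less 30 min break → 8 h 15 min
Thu: 07:56–17:04 = 9 h 8 min; less 30 min break → 8 h 38 min
Fri: 10:46–21:04 = 10 h 18 min; less 30 min break → 9 h 48 min
Tue reg 5 h 21 min / OT 0 h 0 min; Wed reg 8 h 15 min / OT 0 h 0 min; Thu reg 8 h 38 min / OT 0 h 0 min; Fri reg 9 h 0 min / OT 0 h 48 min.
Totals: regular 31 h 14 min, overtime 0 h 48 min.

Regular 31.23 hours, overtime 0.80 hours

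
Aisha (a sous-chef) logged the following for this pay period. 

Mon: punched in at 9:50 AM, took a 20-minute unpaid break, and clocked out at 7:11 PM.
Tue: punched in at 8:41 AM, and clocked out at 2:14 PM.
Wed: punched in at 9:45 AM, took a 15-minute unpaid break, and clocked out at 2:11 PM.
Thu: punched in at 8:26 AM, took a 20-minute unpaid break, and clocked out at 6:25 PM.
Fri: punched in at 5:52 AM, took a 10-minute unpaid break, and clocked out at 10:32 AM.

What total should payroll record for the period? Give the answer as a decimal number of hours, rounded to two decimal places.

Mon: 9:50 AM–7:11 PM = 9 h 21 min; less 20 min break → 9 h 1 min
Tue: 8:41 AM–2:14 PM = 5 h 33 min
Wed: 9:45 AM–2:11 PM = 4 h 26 min; less 15 min break → 4 h 11 min
Thu: 8:26 AM–6:25 PM = 9 h 59 min; less 20 min break → 9 h 39 min
Fri: 5:52 AM–10:32 AM = 4 h 40 min; less 10 min break → 4 h 30 min
Total: 9 h 1 min + 5 h 33 min + 4 h 11 min + 9 h 39 min + 4 h 30 min = 32 h 54 min.

32.90 hours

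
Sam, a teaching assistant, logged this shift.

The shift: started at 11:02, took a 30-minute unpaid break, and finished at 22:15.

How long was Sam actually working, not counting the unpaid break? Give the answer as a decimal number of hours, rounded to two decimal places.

10.72 hours

The shift: 11:02–22:15 = 11 h 13 min; less 30 min break → 10 h 43 min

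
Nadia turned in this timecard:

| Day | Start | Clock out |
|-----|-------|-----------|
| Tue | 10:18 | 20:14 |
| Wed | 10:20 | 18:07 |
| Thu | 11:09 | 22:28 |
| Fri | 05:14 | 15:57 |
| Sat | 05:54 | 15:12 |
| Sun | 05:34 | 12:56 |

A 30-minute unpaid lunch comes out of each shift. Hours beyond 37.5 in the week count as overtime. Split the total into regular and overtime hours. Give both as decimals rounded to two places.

Regular 37.50 hours, overtime 15.92 hours

Tue: 10:18–20:14 = 9 h 56 min; less 30 min break → 9 h 26 min
Wed: 10:20–18:07 = 7 h 47 min; less 30 min break → 7 h 17 min
Thu: 11:09–22:28 = 11 h 19 min; less 30 min break → 10 h 49 min
Fri: 05:14–15:57 = 10 h 43 min; less 30 min break → 10 h 13 min
Sat: 05:54–15:12 = 9 h 18 min; less 30 min break → 8 h 48 min
Sun: 05:34–12:56 = 7 h 22 min; less 30 min break → 6 h 52 min
Total worked: 53 h 25 min = 53.42 h.
Threshold 37.5 h → overtime 15 h 55 min, regular 37 h 30 min.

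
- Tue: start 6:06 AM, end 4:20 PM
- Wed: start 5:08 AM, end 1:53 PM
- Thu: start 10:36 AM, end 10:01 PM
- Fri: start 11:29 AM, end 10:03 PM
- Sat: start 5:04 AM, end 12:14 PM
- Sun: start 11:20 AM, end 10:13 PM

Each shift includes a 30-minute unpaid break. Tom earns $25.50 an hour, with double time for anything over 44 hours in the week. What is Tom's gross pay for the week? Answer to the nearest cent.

$1734.85

Tue: 6:06 AM–4:20 PM = 10 h 14 min; less 30 min break → 9 h 44 min
Wed: 5:08 AM–1:53 PM = 8 h 45 min; less 30 min break → 8 h 15 min
Thu: 10:36 AM–10:01 PM = 11 h 25 min; less 30 min break → 10 h 55 min
Fri: 11:29 AM–10:03 PM = 10 h 34 min; less 30 min break → 10 h 4 min
Sat: 5:04 AM–12:14 PM = 7 h 10 min; less 30 min break → 6 h 40 min
Sun: 11:20 AM–10:13 PM = 10 h 53 min; less 30 min break → 10 h 23 min
Total worked: 56 h 1 min = 3361 min.
Regular 44 h 0 min = 2640 min at $25.50/h; overtime 12 h 1 min = 721 min at $51.00/h.
Pay = (2640 × $25.50 + 721 × $51.00) ÷ 60 = $1734.85.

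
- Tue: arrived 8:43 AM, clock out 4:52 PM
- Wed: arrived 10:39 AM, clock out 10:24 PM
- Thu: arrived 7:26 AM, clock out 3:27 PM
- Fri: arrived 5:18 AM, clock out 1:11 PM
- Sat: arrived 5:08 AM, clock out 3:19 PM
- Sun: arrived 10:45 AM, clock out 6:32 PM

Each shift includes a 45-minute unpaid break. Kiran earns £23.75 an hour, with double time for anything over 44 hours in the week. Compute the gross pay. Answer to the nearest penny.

Tue: 8:43 AM–4:52 PM = 8 h 9 min; less 45 min break → 7 h 24 min
Wed: 10:39 AM–10:24 PM = 11 h 45 min; less 45 min break → 11 h 0 min
Thu: 7:26 AM–3:27 PM = 8 h 1 min; less 45 min break → 7 h 16 min
Fri: 5:18 AM–1:11 PM = 7 h 53 min; less 45 min break → 7 h 8 min
Sat: 5:08 AM–3:19 PM = 10 h 11 min; less 45 min break → 9 h 26 min
Sun: 10:45 AM–6:32 PM = 7 h 47 min; less 45 min break → 7 h 2 min
Total worked: 49 h 16 min = 2956 min.
Regular 44 h 0 min = 2640 min at £23.75/h; overtime 5 h 16 min = 316 min at £47.50/h.
Pay = (2640 × £23.75 + 316 × £47.50) ÷ 60 = £1295.17.

£1295.17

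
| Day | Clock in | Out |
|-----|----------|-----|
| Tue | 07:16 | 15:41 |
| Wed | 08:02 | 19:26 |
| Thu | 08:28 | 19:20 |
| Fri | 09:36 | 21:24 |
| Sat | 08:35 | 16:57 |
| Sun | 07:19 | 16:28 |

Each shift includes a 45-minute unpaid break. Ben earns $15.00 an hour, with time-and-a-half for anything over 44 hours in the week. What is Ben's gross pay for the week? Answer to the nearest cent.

$918.75

Tue: 07:16–15:41 = 8 h 25 min; less 45 min break → 7 h 40 min
Wed: 08:02–19:26 = 11 h 24 min; less 45 min break → 10 h 39 min
Thu: 08:28–19:20 = 10 h 52 min; less 45 min break → 10 h 7 min
Fri: 09:36–21:24 = 11 h 48 min; less 45 min break → 11 h 3 min
Sat: 08:35–16:57 = 8 h 22 min; less 45 min break → 7 h 37 min
Sun: 07:19–16:28 = 9 h 9 min; less 45 min break → 8 h 24 min
Total worked: 55 h 30 min = 3330 min.
Regular 44 h 0 min = 2640 min at $15.00/h; overtime 11 h 30 min = 690 min at $22.50/h.
Pay = (2640 × $15.00 + 690 × $22.50) ÷ 60 = $918.75.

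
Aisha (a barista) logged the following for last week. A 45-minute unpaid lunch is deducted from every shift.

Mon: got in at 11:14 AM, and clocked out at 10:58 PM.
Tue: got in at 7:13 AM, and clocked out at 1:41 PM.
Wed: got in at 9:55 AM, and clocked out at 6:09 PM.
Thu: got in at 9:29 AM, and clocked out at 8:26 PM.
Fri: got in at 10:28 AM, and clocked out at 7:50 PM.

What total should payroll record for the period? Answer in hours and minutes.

43 h 0 min

Mon: 11:14 AM–10:58 PM = 11 h 44 min; less 45 min break → 10 h 59 min
Tue: 7:13 AM–1:41 PM = 6 h 28 min; less 45 min break → 5 h 43 min
Wed: 9:55 AM–6:09 PM = 8 h 14 min; less 45 min break → 7 h 29 min
Thu: 9:29 AM–8:26 PM = 10 h 57 min; less 45 min break → 10 h 12 min
Fri: 10:28 AM–7:50 PM = 9 h 22 min; less 45 min break → 8 h 37 min
Total: 10 h 59 min + 5 h 43 min + 7 h 29 min + 10 h 12 min + 8 h 37 min = 43 h 0 min.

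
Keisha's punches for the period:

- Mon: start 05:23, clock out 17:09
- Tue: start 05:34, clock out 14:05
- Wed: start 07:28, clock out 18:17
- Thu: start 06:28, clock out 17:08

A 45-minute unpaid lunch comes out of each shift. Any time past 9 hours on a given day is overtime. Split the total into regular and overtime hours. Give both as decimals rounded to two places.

Mon: 05:23–17:09 = 11 h 46 min; less 45 min break → 11 h 1 min
Tue: 05:34–14:05 = 8 h 31 min; less 45 min break → 7 h 46 min
Wed: 07:28–18:17 = 10 h 49 min; less 45 min break → 10 h 4 min
Thu: 06:28–17:08 = 10 h 40 min; less 45 min break → 9 h 55 min
Mon reg 9 h 0 min / OT 2 h 1 min; Tue reg 7 h 46 min / OT 0 h 0 min; Wed reg 9 h 0 min / OT 1 h 4 min; Thu reg 9 h 0 min / OT 0 h 55 min.
Totals: regular 34 h 46 min, overtime 4 h 0 min.

Regular 34.77 hours, overtime 4.00 hours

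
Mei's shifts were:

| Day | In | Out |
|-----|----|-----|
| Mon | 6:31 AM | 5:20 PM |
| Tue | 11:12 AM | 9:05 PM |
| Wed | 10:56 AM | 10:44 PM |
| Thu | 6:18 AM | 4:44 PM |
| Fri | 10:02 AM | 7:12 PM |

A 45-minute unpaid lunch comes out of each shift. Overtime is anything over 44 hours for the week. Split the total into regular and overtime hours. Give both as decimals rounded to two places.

Mon: 6:31 AM–5:20 PM = 10 h 49 min; less 45 min break → 10 h 4 min
Tue: 11:12 AM–9:05 PM = 9 h 53 min; less 45 min break → 9 h 8 min
Wed: 10:56 AM–10:44 PM = 11 h 48 min; less 45 min break → 11 h 3 min
Thu: 6:18 AM–4:44 PM = 10 h 26 min; less 45 min break → 9 h 41 min
Fri: 10:02 AM–7:12 PM = 9 h 10 min; less 45 min break → 8 h 25 min
Total worked: 48 h 21 min = 48.35 h.
Threshold 44 h → overtime 4 h 21 min, regular 44 h 0 min.

Regular 44.00 hours, overtime 4.35 hours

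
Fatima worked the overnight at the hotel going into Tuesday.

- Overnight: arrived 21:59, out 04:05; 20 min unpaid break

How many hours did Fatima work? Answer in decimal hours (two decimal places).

5.77 hours

Overnight: 21:59 → midnight = 2 h 1 min; midnight → 04:05 = 4 h 5 min; span 6 h 6 min; less 20 min break → 5 h 46 min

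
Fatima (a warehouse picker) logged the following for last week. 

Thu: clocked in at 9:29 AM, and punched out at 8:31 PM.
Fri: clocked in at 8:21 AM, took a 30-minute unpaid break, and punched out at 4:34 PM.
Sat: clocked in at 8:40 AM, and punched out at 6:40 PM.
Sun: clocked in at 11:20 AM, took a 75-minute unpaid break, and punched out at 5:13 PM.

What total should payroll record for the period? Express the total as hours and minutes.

33 h 23 min

Thu: 9:29 AM–8:31 PM = 11 h 2 min
Fri: 8:21 AM–4:34 PM = 8 h 13 min; less 30 min break → 7 h 43 min
Sat: 8:40 AM–6:40 PM = 10 h 0 min
Sun: 11:20 AM–5:13 PM = 5 h 53 min; less 75 min break → 4 h 38 min
Total: 11 h 2 min + 7 h 43 min + 10 h 0 min + 4 h 38 min = 33 h 23 min.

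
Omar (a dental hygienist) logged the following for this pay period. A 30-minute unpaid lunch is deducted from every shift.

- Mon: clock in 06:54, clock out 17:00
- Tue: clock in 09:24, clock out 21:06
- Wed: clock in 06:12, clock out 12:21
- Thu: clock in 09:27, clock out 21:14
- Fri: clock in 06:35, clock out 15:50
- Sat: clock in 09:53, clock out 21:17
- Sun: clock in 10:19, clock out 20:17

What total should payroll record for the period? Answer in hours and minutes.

66 h 51 min

Mon: 06:54–17:00 = 10 h 6 min; less 30 min break → 9 h 36 min
Tue: 09:24–21:06 = 11 h 42 min; less 30 min break → 11 h 12 min
Wed: 06:12–12:21 = 6 h 9 min; less 30 min break → 5 h 39 min
Thu: 09:27–21:14 = 11 h 47 min; less 30 min break → 11 h 17 min
Fri: 06:35–15:50 = 9 h 15 min; less 30 min break → 8 h 45 min
Sat: 09:53–21:17 = 11 h 24 min; less 30 min break → 10 h 54 min
Sun: 10:19–20:17 = 9 h 58 min; less 30 min break → 9 h 28 min
Total: 9 h 36 min + 11 h 12 min + 5 h 39 min + 11 h 17 min + 8 h 45 min + 10 h 54 min + 9 h 28 min = 66 h 51 min.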